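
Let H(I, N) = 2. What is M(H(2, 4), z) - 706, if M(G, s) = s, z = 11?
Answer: -695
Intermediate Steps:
M(H(2, 4), z) - 706 = 11 - 706 = -695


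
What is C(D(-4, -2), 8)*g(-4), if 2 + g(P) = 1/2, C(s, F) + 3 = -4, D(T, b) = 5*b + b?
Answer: 21/2 ≈ 10.500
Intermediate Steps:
D(T, b) = 6*b
C(s, F) = -7 (C(s, F) = -3 - 4 = -7)
g(P) = -3/2 (g(P) = -2 + 1/2 = -2 + ½ = -3/2)
C(D(-4, -2), 8)*g(-4) = -7*(-3/2) = 21/2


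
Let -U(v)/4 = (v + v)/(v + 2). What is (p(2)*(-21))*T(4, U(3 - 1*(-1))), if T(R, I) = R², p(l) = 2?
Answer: -672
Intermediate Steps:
U(v) = -8*v/(2 + v) (U(v) = -4*(v + v)/(v + 2) = -4*2*v/(2 + v) = -8*v/(2 + v))
(p(2)*(-21))*T(4, U(3 - 1*(-1))) = (2*(-21))*4² = -42*16 = -672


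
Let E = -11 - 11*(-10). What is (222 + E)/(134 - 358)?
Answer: -321/224 ≈ -1.4330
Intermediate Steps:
E = 99 (E = -11 + 110 = 99)
(222 + E)/(134 - 358) = (222 + 99)/(134 - 358) = 321/(-224) = 321*(-1/224) = -321/224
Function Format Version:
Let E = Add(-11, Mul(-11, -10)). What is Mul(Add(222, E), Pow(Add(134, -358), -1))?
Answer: Rational(-321, 224) ≈ -1.4330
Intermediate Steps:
E = 99 (E = Add(-11, 110) = 99)
Mul(Add(222, E), Pow(Add(134, -358), -1)) = Mul(Add(222, 99), Pow(Add(134, -358), -1)) = Mul(321, Pow(-224, -1)) = Mul(321, Rational(-1, 224)) = Rational(-321, 224)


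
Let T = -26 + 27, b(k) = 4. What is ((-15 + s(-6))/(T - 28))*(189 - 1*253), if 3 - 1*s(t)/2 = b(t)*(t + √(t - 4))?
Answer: 832/9 - 512*I*√10/27 ≈ 92.444 - 59.966*I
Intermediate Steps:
T = 1
s(t) = 6 - 8*t - 8*√(-4 + t) (s(t) = 6 - 8*(t + √(t - 4)) = 6 - 8*(t + √(-4 + t)) = 6 - 2*(4*t + 4*√(-4 + t)) = 6 + (-8*t - 8*√(-4 + t)) = 6 - 8*t - 8*√(-4 + t))
((-15 + s(-6))/(T - 28))*(189 - 1*253) = ((-15 + (6 - 8*(-6) - 8*√(-4 - 6)))/(1 - 28))*(189 - 1*253) = ((-15 + (6 + 48 - 8*I*√10))/(-27))*(189 - 253) = ((-15 + (6 + 48 - 8*I*√10))*(-1/27))*(-64) = ((-15 + (54 - 8*I*√10))*(-1/27))*(-64) = ((39 - 8*I*√10)*(-1/27))*(-64) = (-13/9 + 8*I*√10/27)*(-64) = 832/9 - 512*I*√10/27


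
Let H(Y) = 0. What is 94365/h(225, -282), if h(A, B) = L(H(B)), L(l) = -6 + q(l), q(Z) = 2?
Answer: -94365/4 ≈ -23591.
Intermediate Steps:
L(l) = -4 (L(l) = -6 + 2 = -4)
h(A, B) = -4
94365/h(225, -282) = 94365/(-4) = 94365*(-1/4) = -94365/4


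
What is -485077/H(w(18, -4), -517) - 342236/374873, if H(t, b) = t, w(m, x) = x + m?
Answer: -181847061525/5248222 ≈ -34649.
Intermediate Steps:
w(m, x) = m + x
-485077/H(w(18, -4), -517) - 342236/374873 = -485077/(18 - 4) - 342236/374873 = -485077/14 - 342236*1/374873 = -485077*1/14 - 342236/374873 = -485077/14 - 342236/374873 = -181847061525/5248222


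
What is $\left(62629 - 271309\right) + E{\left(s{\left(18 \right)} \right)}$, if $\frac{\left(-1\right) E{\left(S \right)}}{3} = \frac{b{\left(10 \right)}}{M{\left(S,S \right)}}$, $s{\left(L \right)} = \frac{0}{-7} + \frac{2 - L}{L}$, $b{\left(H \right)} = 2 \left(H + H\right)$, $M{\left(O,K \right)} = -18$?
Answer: $- \frac{626020}{3} \approx -2.0867 \cdot 10^{5}$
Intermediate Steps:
$b{\left(H \right)} = 4 H$ ($b{\left(H \right)} = 2 \cdot 2 H = 4 H$)
$s{\left(L \right)} = \frac{2 - L}{L}$ ($s{\left(L \right)} = 0 \left(- \frac{1}{7}\right) + \frac{2 - L}{L} = 0 + \frac{2 - L}{L} = \frac{2 - L}{L}$)
$E{\left(S \right)} = \frac{20}{3}$ ($E{\left(S \right)} = - 3 \frac{4 \cdot 10}{-18} = - 3 \cdot 40 \left(- \frac{1}{18}\right) = \left(-3\right) \left(- \frac{20}{9}\right) = \frac{20}{3}$)
$\left(62629 - 271309\right) + E{\left(s{\left(18 \right)} \right)} = \left(62629 - 271309\right) + \frac{20}{3} = -208680 + \frac{20}{3} = - \frac{626020}{3}$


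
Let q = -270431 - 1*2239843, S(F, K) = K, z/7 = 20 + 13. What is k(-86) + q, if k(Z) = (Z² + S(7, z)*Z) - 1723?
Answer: -2524467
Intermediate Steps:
z = 231 (z = 7*(20 + 13) = 7*33 = 231)
k(Z) = -1723 + Z² + 231*Z (k(Z) = (Z² + 231*Z) - 1723 = -1723 + Z² + 231*Z)
q = -2510274 (q = -270431 - 2239843 = -2510274)
k(-86) + q = (-1723 + (-86)² + 231*(-86)) - 2510274 = (-1723 + 7396 - 19866) - 2510274 = -14193 - 2510274 = -2524467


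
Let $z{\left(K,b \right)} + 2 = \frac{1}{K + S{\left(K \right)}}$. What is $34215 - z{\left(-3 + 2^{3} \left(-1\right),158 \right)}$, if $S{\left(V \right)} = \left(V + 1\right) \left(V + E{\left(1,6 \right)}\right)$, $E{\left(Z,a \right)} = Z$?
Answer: $\frac{3045312}{89} \approx 34217.0$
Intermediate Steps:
$S{\left(V \right)} = \left(1 + V\right)^{2}$ ($S{\left(V \right)} = \left(V + 1\right) \left(V + 1\right) = \left(1 + V\right) \left(1 + V\right) = \left(1 + V\right)^{2}$)
$z{\left(K,b \right)} = -2 + \frac{1}{1 + K^{2} + 3 K}$ ($z{\left(K,b \right)} = -2 + \frac{1}{K + \left(1 + K^{2} + 2 K\right)} = -2 + \frac{1}{1 + K^{2} + 3 K}$)
$34215 - z{\left(-3 + 2^{3} \left(-1\right),158 \right)} = 34215 - \frac{-1 - 6 \left(-3 + 2^{3} \left(-1\right)\right) - 2 \left(-3 + 2^{3} \left(-1\right)\right)^{2}}{1 + \left(-3 + 2^{3} \left(-1\right)\right)^{2} + 3 \left(-3 + 2^{3} \left(-1\right)\right)} = 34215 - \frac{-1 - 6 \left(-3 + 8 \left(-1\right)\right) - 2 \left(-3 + 8 \left(-1\right)\right)^{2}}{1 + \left(-3 + 8 \left(-1\right)\right)^{2} + 3 \left(-3 + 8 \left(-1\right)\right)} = 34215 - \frac{-1 - 6 \left(-3 - 8\right) - 2 \left(-3 - 8\right)^{2}}{1 + \left(-3 - 8\right)^{2} + 3 \left(-3 - 8\right)} = 34215 - \frac{-1 - -66 - 2 \left(-11\right)^{2}}{1 + \left(-11\right)^{2} + 3 \left(-11\right)} = 34215 - \frac{-1 + 66 - 242}{1 + 121 - 33} = 34215 - \frac{-1 + 66 - 242}{89} = 34215 - \frac{1}{89} \left(-177\right) = 34215 - - \frac{177}{89} = 34215 + \frac{177}{89} = \frac{3045312}{89}$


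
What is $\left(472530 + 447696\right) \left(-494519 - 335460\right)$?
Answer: $-763768255254$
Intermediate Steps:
$\left(472530 + 447696\right) \left(-494519 - 335460\right) = 920226 \left(-494519 - 335460\right) = 920226 \left(-829979\right) = -763768255254$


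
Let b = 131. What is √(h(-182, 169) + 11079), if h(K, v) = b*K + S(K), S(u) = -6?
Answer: 113*I ≈ 113.0*I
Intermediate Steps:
h(K, v) = -6 + 131*K (h(K, v) = 131*K - 6 = -6 + 131*K)
√(h(-182, 169) + 11079) = √((-6 + 131*(-182)) + 11079) = √((-6 - 23842) + 11079) = √(-23848 + 11079) = √(-12769) = 113*I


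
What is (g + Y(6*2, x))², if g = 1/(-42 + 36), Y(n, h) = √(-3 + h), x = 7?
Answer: 121/36 ≈ 3.3611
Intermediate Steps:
g = -⅙ (g = 1/(-6) = -⅙ ≈ -0.16667)
(g + Y(6*2, x))² = (-⅙ + √(-3 + 7))² = (-⅙ + √4)² = (-⅙ + 2)² = (11/6)² = 121/36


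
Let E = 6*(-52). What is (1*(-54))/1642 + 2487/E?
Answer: -683417/85384 ≈ -8.0040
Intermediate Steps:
E = -312
(1*(-54))/1642 + 2487/E = (1*(-54))/1642 + 2487/(-312) = -54*1/1642 + 2487*(-1/312) = -27/821 - 829/104 = -683417/85384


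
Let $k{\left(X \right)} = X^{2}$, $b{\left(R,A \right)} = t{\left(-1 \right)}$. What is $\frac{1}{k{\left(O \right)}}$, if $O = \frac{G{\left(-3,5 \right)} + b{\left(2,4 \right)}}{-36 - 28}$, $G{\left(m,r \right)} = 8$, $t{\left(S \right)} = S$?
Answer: $\frac{4096}{49} \approx 83.592$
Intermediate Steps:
$b{\left(R,A \right)} = -1$
$O = - \frac{7}{64}$ ($O = \frac{8 - 1}{-36 - 28} = \frac{7}{-64} = 7 \left(- \frac{1}{64}\right) = - \frac{7}{64} \approx -0.10938$)
$\frac{1}{k{\left(O \right)}} = \frac{1}{\left(- \frac{7}{64}\right)^{2}} = \frac{1}{\frac{49}{4096}} = \frac{4096}{49}$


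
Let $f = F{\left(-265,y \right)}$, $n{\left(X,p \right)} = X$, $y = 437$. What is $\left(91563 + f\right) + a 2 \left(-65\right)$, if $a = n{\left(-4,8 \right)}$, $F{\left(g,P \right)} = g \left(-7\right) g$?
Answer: $-399492$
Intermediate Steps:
$F{\left(g,P \right)} = - 7 g^{2}$ ($F{\left(g,P \right)} = - 7 g g = - 7 g^{2}$)
$a = -4$
$f = -491575$ ($f = - 7 \left(-265\right)^{2} = \left(-7\right) 70225 = -491575$)
$\left(91563 + f\right) + a 2 \left(-65\right) = \left(91563 - 491575\right) + \left(-4\right) 2 \left(-65\right) = -400012 - -520 = -400012 + 520 = -399492$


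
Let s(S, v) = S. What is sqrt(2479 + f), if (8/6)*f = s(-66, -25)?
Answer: sqrt(9718)/2 ≈ 49.290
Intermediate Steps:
f = -99/2 (f = (3/4)*(-66) = -99/2 ≈ -49.500)
sqrt(2479 + f) = sqrt(2479 - 99/2) = sqrt(4859/2) = sqrt(9718)/2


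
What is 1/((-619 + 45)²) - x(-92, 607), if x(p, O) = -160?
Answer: 52716161/329476 ≈ 160.00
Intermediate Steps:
1/((-619 + 45)²) - x(-92, 607) = 1/((-619 + 45)²) - 1*(-160) = 1/((-574)²) + 160 = 1/329476 + 160 = 52716161/329476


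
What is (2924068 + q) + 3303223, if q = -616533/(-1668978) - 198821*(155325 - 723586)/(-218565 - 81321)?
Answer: 81339278397153118/13902864903 ≈ 5.8505e+6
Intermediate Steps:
q = -5237907087514655/13902864903 (q = -616533*(-1/1668978) - 198821/((-299886/(-568261))) = 205511/556326 - 198821/((-299886*(-1/568261))) = 205511/556326 - 198821/299886/568261 = 205511/556326 - 198821*568261/299886 = 205511/556326 - 112982220281/299886 = -5237907087514655/13902864903 ≈ -3.7675e+5)
(2924068 + q) + 3303223 = (2924068 - 5237907087514655/13902864903) + 3303223 = 35415015283670749/13902864903 + 3303223 = 81339278397153118/13902864903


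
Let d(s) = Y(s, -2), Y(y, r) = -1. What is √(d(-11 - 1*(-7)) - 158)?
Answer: I*√159 ≈ 12.61*I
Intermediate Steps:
d(s) = -1
√(d(-11 - 1*(-7)) - 158) = √(-1 - 158) = √(-159) = I*√159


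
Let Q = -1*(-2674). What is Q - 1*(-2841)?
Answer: 5515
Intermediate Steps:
Q = 2674
Q - 1*(-2841) = 2674 - 1*(-2841) = 2674 + 2841 = 5515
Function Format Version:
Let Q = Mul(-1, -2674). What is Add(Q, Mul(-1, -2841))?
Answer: 5515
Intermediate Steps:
Q = 2674
Add(Q, Mul(-1, -2841)) = Add(2674, Mul(-1, -2841)) = Add(2674, 2841) = 5515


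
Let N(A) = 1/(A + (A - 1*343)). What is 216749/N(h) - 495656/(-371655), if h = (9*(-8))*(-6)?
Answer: 41969598134651/371655 ≈ 1.1293e+8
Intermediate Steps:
h = 432 (h = -72*(-6) = 432)
N(A) = 1/(-343 + 2*A) (N(A) = 1/(A + (A - 343)) = 1/(A + (-343 + A)) = 1/(-343 + 2*A))
216749/N(h) - 495656/(-371655) = 216749/(1/(-343 + 2*432)) - 495656/(-371655) = 216749/(1/(-343 + 864)) - 495656*(-1/371655) = 216749/(1/521) + 495656/371655 = 216749*521 + 495656/371655 = 112926229 + 495656/371655 = 41969598134651/371655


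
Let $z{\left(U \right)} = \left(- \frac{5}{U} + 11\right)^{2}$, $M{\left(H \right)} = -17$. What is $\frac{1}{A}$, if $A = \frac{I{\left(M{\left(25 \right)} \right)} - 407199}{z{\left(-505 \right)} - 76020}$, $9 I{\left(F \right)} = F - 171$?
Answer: $\frac{6968191284}{37386450779} \approx 0.18638$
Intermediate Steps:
$z{\left(U \right)} = \left(11 - \frac{5}{U}\right)^{2}$
$I{\left(F \right)} = -19 + \frac{F}{9}$ ($I{\left(F \right)} = \frac{F - 171}{9} = \frac{-171 + F}{9} = -19 + \frac{F}{9}$)
$A = \frac{37386450779}{6968191284}$ ($A = \frac{\left(-19 + \frac{1}{9} \left(-17\right)\right) - 407199}{\frac{\left(-5 + 11 \left(-505\right)\right)^{2}}{255025} - 76020} = \frac{\left(-19 - \frac{17}{9}\right) - 407199}{\frac{\left(-5 - 5555\right)^{2}}{255025} - 76020} = \frac{- \frac{188}{9} - 407199}{\frac{\left(-5560\right)^{2}}{255025} - 76020} = - \frac{3664979}{9 \left(\frac{1}{255025} \cdot 30913600 - 76020\right)} = - \frac{3664979}{9 \left(\frac{1236544}{10201} - 76020\right)} = - \frac{3664979}{9 \left(- \frac{774243476}{10201}\right)} = \left(- \frac{3664979}{9}\right) \left(- \frac{10201}{774243476}\right) = \frac{37386450779}{6968191284} \approx 5.3653$)
$\frac{1}{A} = \frac{1}{\frac{37386450779}{6968191284}} = \frac{6968191284}{37386450779}$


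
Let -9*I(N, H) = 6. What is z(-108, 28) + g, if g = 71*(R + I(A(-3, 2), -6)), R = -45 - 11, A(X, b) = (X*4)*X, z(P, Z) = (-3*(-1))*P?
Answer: -13042/3 ≈ -4347.3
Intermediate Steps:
z(P, Z) = 3*P
A(X, b) = 4*X**2 (A(X, b) = (4*X)*X = 4*X**2)
I(N, H) = -2/3 (I(N, H) = -1/9*6 = -2/3)
R = -56
g = -12070/3 (g = 71*(-56 - 2/3) = 71*(-170/3) = -12070/3 ≈ -4023.3)
z(-108, 28) + g = 3*(-108) - 12070/3 = -324 - 12070/3 = -13042/3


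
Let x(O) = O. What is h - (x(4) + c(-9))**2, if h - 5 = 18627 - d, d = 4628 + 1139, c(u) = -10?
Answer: 12829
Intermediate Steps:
d = 5767
h = 12865 (h = 5 + (18627 - 1*5767) = 5 + (18627 - 5767) = 5 + 12860 = 12865)
h - (x(4) + c(-9))**2 = 12865 - (4 - 10)**2 = 12865 - 1*(-6)**2 = 12865 - 1*36 = 12865 - 36 = 12829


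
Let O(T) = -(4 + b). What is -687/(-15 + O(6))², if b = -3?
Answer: -687/256 ≈ -2.6836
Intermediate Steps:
O(T) = -1 (O(T) = -(4 - 3) = -1*1 = -1)
-687/(-15 + O(6))² = -687/(-15 - 1)² = -687/((-16)²) = -687/256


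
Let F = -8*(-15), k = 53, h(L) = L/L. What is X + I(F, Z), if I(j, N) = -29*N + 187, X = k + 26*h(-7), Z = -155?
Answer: 4761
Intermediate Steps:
h(L) = 1
F = 120
X = 79 (X = 53 + 26*1 = 53 + 26 = 79)
I(j, N) = 187 - 29*N
X + I(F, Z) = 79 + (187 - 29*(-155)) = 79 + (187 + 4495) = 79 + 4682 = 4761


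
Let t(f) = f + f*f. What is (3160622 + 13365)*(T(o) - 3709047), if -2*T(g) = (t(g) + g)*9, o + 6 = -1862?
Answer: -61558344751641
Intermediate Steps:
t(f) = f + f²
o = -1868 (o = -6 - 1862 = -1868)
T(g) = -9*g/2 - 9*g*(1 + g)/2 (T(g) = -(g*(1 + g) + g)*9/2 = -(g + g*(1 + g))*9/2 = -(9*g + 9*g*(1 + g))/2 = -9*g/2 - 9*g*(1 + g)/2)
(3160622 + 13365)*(T(o) - 3709047) = (3160622 + 13365)*((9/2)*(-1868)*(-2 - 1*(-1868)) - 3709047) = 3173987*((9/2)*(-1868)*(-2 + 1868) - 3709047) = 3173987*((9/2)*(-1868)*1866 - 3709047) = 3173987*(-15685596 - 3709047) = 3173987*(-19394643) = -61558344751641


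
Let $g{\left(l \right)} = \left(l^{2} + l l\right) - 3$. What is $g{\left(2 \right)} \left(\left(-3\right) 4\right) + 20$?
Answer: $-40$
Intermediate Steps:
$g{\left(l \right)} = -3 + 2 l^{2}$ ($g{\left(l \right)} = \left(l^{2} + l^{2}\right) - 3 = 2 l^{2} - 3 = -3 + 2 l^{2}$)
$g{\left(2 \right)} \left(\left(-3\right) 4\right) + 20 = \left(-3 + 2 \cdot 2^{2}\right) \left(\left(-3\right) 4\right) + 20 = \left(-3 + 2 \cdot 4\right) \left(-12\right) + 20 = \left(-3 + 8\right) \left(-12\right) + 20 = 5 \left(-12\right) + 20 = -60 + 20 = -40$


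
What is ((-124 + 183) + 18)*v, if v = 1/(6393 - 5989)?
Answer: 77/404 ≈ 0.19059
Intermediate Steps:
v = 1/404 ≈ 0.0024752
((-124 + 183) + 18)*v = ((-124 + 183) + 18)*(1/404) = (59 + 18)*(1/404) = 77*(1/404) = 77/404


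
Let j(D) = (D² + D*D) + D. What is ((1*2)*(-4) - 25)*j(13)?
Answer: -11583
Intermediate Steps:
j(D) = D + 2*D² (j(D) = (D² + D²) + D = 2*D² + D = D + 2*D²)
((1*2)*(-4) - 25)*j(13) = ((1*2)*(-4) - 25)*(13*(1 + 2*13)) = (2*(-4) - 25)*(13*(1 + 26)) = (-8 - 25)*(13*27) = -33*351 = -11583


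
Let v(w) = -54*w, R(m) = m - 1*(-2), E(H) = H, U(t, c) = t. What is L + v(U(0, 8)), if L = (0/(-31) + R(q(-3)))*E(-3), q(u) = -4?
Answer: 6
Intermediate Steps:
R(m) = 2 + m (R(m) = m + 2 = 2 + m)
L = 6 (L = (0/(-31) + (2 - 4))*(-3) = (0*(-1/31) - 2)*(-3) = (0 - 2)*(-3) = -2*(-3) = 6)
L + v(U(0, 8)) = 6 - 54*0 = 6 + 0 = 6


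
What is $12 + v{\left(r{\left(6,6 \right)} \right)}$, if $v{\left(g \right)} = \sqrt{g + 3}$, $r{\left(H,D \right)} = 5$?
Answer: $12 + 2 \sqrt{2} \approx 14.828$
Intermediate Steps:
$v{\left(g \right)} = \sqrt{3 + g}$
$12 + v{\left(r{\left(6,6 \right)} \right)} = 12 + \sqrt{3 + 5} = 12 + \sqrt{8} = 12 + 2 \sqrt{2}$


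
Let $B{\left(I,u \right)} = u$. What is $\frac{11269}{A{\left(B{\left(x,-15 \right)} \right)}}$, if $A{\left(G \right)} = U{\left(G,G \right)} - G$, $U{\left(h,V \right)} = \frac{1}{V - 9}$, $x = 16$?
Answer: $\frac{270456}{359} \approx 753.36$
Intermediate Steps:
$U{\left(h,V \right)} = \frac{1}{-9 + V}$
$A{\left(G \right)} = \frac{1}{-9 + G} - G$
$\frac{11269}{A{\left(B{\left(x,-15 \right)} \right)}} = \frac{11269}{\frac{1}{-9 - 15} \left(1 - - 15 \left(-9 - 15\right)\right)} = \frac{11269}{\frac{1}{-24} \left(1 - \left(-15\right) \left(-24\right)\right)} = \frac{11269}{\left(- \frac{1}{24}\right) \left(1 - 360\right)} = \frac{11269}{\left(- \frac{1}{24}\right) \left(-359\right)} = \frac{11269}{\frac{359}{24}} = 11269 \cdot \frac{24}{359} = \frac{270456}{359}$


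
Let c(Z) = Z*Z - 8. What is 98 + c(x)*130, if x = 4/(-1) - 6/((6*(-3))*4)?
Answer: 75761/72 ≈ 1052.2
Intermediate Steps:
x = -47/12 (x = 4*(-1) - 6/((-18*4)) = -4 - 6/(-72) = -4 - 6*(-1/72) = -4 + 1/12 = -47/12 ≈ -3.9167)
c(Z) = -8 + Z² (c(Z) = Z² - 8 = -8 + Z²)
98 + c(x)*130 = 98 + (-8 + (-47/12)²)*130 = 98 + (-8 + 2209/144)*130 = 98 + (1057/144)*130 = 98 + 68705/72 = 75761/72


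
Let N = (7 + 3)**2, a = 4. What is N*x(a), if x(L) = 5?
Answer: 500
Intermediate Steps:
N = 100 (N = 10**2 = 100)
N*x(a) = 100*5 = 500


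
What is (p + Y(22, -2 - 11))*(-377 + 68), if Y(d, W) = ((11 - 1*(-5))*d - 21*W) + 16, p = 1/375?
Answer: -24758728/125 ≈ -1.9807e+5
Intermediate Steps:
p = 1/375 ≈ 0.0026667
Y(d, W) = 16 - 21*W + 16*d (Y(d, W) = ((11 + 5)*d - 21*W) + 16 = (16*d - 21*W) + 16 = (-21*W + 16*d) + 16 = 16 - 21*W + 16*d)
(p + Y(22, -2 - 11))*(-377 + 68) = (1/375 + (16 - 21*(-2 - 11) + 16*22))*(-377 + 68) = (1/375 + (16 - 21*(-13) + 352))*(-309) = (1/375 + (16 + 273 + 352))*(-309) = (1/375 + 641)*(-309) = (240376/375)*(-309) = -24758728/125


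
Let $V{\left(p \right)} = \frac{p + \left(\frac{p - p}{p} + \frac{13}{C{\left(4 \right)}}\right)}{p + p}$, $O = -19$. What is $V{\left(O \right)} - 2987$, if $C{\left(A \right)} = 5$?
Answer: $- \frac{283724}{95} \approx -2986.6$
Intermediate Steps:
$V{\left(p \right)} = \frac{\frac{13}{5} + p}{2 p}$ ($V{\left(p \right)} = \frac{p + \left(\frac{p - p}{p} + \frac{13}{5}\right)}{p + p} = \frac{p + \left(\frac{0}{p} + 13 \cdot \frac{1}{5}\right)}{2 p} = \left(p + \left(0 + \frac{13}{5}\right)\right) \frac{1}{2 p} = \left(p + \frac{13}{5}\right) \frac{1}{2 p} = \left(\frac{13}{5} + p\right) \frac{1}{2 p} = \frac{\frac{13}{5} + p}{2 p}$)
$V{\left(O \right)} - 2987 = \frac{13 + 5 \left(-19\right)}{10 \left(-19\right)} - 2987 = \frac{1}{10} \left(- \frac{1}{19}\right) \left(13 - 95\right) - 2987 = \frac{1}{10} \left(- \frac{1}{19}\right) \left(-82\right) - 2987 = \frac{41}{95} - 2987 = - \frac{283724}{95}$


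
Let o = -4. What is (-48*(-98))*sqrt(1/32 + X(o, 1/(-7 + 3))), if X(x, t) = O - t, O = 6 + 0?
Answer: 588*sqrt(402) ≈ 11789.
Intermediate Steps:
O = 6
X(x, t) = 6 - t
(-48*(-98))*sqrt(1/32 + X(o, 1/(-7 + 3))) = (-48*(-98))*sqrt(1/32 + (6 - 1/(-7 + 3))) = 4704*sqrt(1/32 + (6 - 1/(-4))) = 4704*sqrt(1/32 + (6 - 1*(-1/4))) = 4704*sqrt(1/32 + (6 + 1/4)) = 4704*sqrt(1/32 + 25/4) = 4704*sqrt(201/32) = 4704*(sqrt(402)/8) = 588*sqrt(402)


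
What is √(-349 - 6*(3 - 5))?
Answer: I*√337 ≈ 18.358*I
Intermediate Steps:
√(-349 - 6*(3 - 5)) = √(-349 - 6*(-2)) = √(-349 + 12) = √(-337) = I*√337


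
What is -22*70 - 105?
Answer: -1645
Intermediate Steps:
-22*70 - 105 = -1540 - 105 = -1645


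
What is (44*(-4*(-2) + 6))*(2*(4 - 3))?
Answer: 1232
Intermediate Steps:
(44*(-4*(-2) + 6))*(2*(4 - 3)) = (44*(8 + 6))*(2*1) = (44*14)*2 = 616*2 = 1232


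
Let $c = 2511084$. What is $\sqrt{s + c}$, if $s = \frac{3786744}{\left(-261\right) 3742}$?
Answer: $\frac{2 \sqrt{16633615538148222}}{162777} \approx 1584.6$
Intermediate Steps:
$s = - \frac{631124}{162777}$ ($s = \frac{3786744}{-976662} = 3786744 \left(- \frac{1}{976662}\right) = - \frac{631124}{162777} \approx -3.8772$)
$\sqrt{s + c} = \sqrt{- \frac{631124}{162777} + 2511084} = \sqrt{\frac{408746089144}{162777}} = \frac{2 \sqrt{16633615538148222}}{162777}$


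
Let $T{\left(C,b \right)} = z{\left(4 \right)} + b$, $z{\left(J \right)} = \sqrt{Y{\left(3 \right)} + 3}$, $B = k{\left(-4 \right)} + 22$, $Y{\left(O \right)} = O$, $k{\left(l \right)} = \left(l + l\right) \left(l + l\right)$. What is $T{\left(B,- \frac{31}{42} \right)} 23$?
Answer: $- \frac{713}{42} + 23 \sqrt{6} \approx 39.362$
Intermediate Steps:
$k{\left(l \right)} = 4 l^{2}$ ($k{\left(l \right)} = 2 l 2 l = 4 l^{2}$)
$B = 86$ ($B = 4 \left(-4\right)^{2} + 22 = 4 \cdot 16 + 22 = 64 + 22 = 86$)
$z{\left(J \right)} = \sqrt{6}$ ($z{\left(J \right)} = \sqrt{3 + 3} = \sqrt{6}$)
$T{\left(C,b \right)} = b + \sqrt{6}$ ($T{\left(C,b \right)} = \sqrt{6} + b = b + \sqrt{6}$)
$T{\left(B,- \frac{31}{42} \right)} 23 = \left(- \frac{31}{42} + \sqrt{6}\right) 23 = - \frac{713}{42} + 23 \sqrt{6}$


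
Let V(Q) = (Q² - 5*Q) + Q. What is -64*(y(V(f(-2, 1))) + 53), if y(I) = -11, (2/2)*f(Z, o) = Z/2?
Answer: -2688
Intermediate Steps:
f(Z, o) = Z/2
V(Q) = Q² - 4*Q
-64*(y(V(f(-2, 1))) + 53) = -64*(-11 + 53) = -64*42 = -2688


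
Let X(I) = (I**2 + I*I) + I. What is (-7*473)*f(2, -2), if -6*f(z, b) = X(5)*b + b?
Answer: -185416/3 ≈ -61805.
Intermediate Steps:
X(I) = I + 2*I**2 (X(I) = (I**2 + I**2) + I = 2*I**2 + I = I + 2*I**2)
f(z, b) = -28*b/3 (f(z, b) = -((5*(1 + 2*5))*b + b)/6 = -((5*(1 + 10))*b + b)/6 = -((5*11)*b + b)/6 = -(55*b + b)/6 = -28*b/3)
(-7*473)*f(2, -2) = (-7*473)*(-28/3*(-2)) = -3311*56/3 = -185416/3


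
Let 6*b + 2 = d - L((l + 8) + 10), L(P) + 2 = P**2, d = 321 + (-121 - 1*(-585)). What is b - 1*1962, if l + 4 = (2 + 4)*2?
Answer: -11663/6 ≈ -1943.8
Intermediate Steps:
d = 785 (d = 321 + (-121 + 585) = 321 + 464 = 785)
l = 8 (l = -4 + (2 + 4)*2 = -4 + 6*2 = -4 + 12 = 8)
L(P) = -2 + P**2
b = 109/6 (b = -1/3 + (785 - (-2 + ((8 + 8) + 10)**2))/6 = -1/3 + (785 - (-2 + (16 + 10)**2))/6 = -1/3 + (785 - (-2 + 26**2))/6 = -1/3 + (785 - (-2 + 676))/6 = -1/3 + (785 - 1*674)/6 = -1/3 + (785 - 674)/6 = -1/3 + (1/6)*111 = -1/3 + 37/2 = 109/6 ≈ 18.167)
b - 1*1962 = 109/6 - 1*1962 = 109/6 - 1962 = -11663/6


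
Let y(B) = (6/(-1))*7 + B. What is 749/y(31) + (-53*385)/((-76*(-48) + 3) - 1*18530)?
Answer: -10919916/163669 ≈ -66.719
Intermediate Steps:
y(B) = -42 + B (y(B) = (6*(-1))*7 + B = -6*7 + B = -42 + B)
749/y(31) + (-53*385)/((-76*(-48) + 3) - 1*18530) = 749/(-42 + 31) + (-53*385)/((-76*(-48) + 3) - 1*18530) = 749/(-11) - 20405/((3648 + 3) - 18530) = 749*(-1/11) - 20405/(3651 - 18530) = -749/11 - 20405/(-14879) = -749/11 - 20405*(-1/14879) = -749/11 + 20405/14879 = -10919916/163669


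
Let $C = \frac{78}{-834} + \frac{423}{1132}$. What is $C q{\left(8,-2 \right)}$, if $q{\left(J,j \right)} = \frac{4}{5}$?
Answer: $\frac{44081}{196685} \approx 0.22412$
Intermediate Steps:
$q{\left(J,j \right)} = \frac{4}{5}$ ($q{\left(J,j \right)} = 4 \cdot \frac{1}{5} = \frac{4}{5}$)
$C = \frac{44081}{157348}$ ($C = 78 \left(- \frac{1}{834}\right) + 423 \cdot \frac{1}{1132} = - \frac{13}{139} + \frac{423}{1132} = \frac{44081}{157348} \approx 0.28015$)
$C q{\left(8,-2 \right)} = \frac{44081}{157348} \cdot \frac{4}{5} = \frac{44081}{196685}$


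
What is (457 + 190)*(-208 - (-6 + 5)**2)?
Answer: -135223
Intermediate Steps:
(457 + 190)*(-208 - (-6 + 5)**2) = 647*(-208 - 1*(-1)**2) = 647*(-208 - 1*1) = 647*(-208 - 1) = 647*(-209) = -135223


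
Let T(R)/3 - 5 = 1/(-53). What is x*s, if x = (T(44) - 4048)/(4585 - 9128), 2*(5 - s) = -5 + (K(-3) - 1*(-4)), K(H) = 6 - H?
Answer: 2776/3127 ≈ 0.88775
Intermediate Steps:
T(R) = 792/53 (T(R) = 15 + 3/(-53) = 15 + 3*(-1/53) = 15 - 3/53 = 792/53)
s = 1 (s = 5 - (-5 + ((6 - 1*(-3)) - 1*(-4)))/2 = 5 - (-5 + ((6 + 3) + 4))/2 = 5 - (-5 + (9 + 4))/2 = 5 - (-5 + 13)/2 = 5 - ½*8 = 5 - 4 = 1)
x = 2776/3127 (x = (792/53 - 4048)/(4585 - 9128) = -213752/53/(-4543) = -213752/53*(-1/4543) = 2776/3127 ≈ 0.88775)
x*s = (2776/3127)*1 = 2776/3127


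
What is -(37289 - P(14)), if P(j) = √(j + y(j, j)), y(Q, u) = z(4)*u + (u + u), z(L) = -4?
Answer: -37289 + I*√14 ≈ -37289.0 + 3.7417*I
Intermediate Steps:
y(Q, u) = -2*u (y(Q, u) = -4*u + (u + u) = -4*u + 2*u = -2*u)
P(j) = √(-j) (P(j) = √(j - 2*j) = √(-j))
-(37289 - P(14)) = -(37289 - √(-1*14)) = -(37289 - √(-14)) = -(37289 - I*√14) = -37289 + I*√14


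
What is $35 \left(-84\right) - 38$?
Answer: $-2978$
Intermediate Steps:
$35 \left(-84\right) - 38 = -2940 - 38 = -2978$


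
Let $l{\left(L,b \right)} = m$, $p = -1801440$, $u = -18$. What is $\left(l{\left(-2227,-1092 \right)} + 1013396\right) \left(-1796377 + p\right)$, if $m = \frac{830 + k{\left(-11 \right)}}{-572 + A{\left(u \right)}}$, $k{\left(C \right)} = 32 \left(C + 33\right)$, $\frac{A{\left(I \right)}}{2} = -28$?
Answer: $- \frac{1144845434425409}{314} \approx -3.646 \cdot 10^{12}$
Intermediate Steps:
$A{\left(I \right)} = -56$ ($A{\left(I \right)} = 2 \left(-28\right) = -56$)
$k{\left(C \right)} = 1056 + 32 C$ ($k{\left(C \right)} = 32 \left(33 + C\right) = 1056 + 32 C$)
$m = - \frac{767}{314}$ ($m = \frac{830 + \left(1056 + 32 \left(-11\right)\right)}{-572 - 56} = \frac{830 + \left(1056 - 352\right)}{-628} = \left(830 + 704\right) \left(- \frac{1}{628}\right) = 1534 \left(- \frac{1}{628}\right) = - \frac{767}{314} \approx -2.4427$)
$l{\left(L,b \right)} = - \frac{767}{314}$
$\left(l{\left(-2227,-1092 \right)} + 1013396\right) \left(-1796377 + p\right) = \left(- \frac{767}{314} + 1013396\right) \left(-1796377 - 1801440\right) = \frac{318205577}{314} \left(-3597817\right) = - \frac{1144845434425409}{314}$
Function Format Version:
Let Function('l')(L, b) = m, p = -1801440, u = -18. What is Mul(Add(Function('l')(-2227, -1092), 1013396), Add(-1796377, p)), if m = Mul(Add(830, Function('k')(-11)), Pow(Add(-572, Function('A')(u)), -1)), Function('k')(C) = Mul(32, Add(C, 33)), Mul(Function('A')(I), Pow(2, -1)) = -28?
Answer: Rational(-1144845434425409, 314) ≈ -3.6460e+12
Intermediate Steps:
Function('A')(I) = -56 (Function('A')(I) = Mul(2, -28) = -56)
Function('k')(C) = Add(1056, Mul(32, C)) (Function('k')(C) = Mul(32, Add(33, C)) = Add(1056, Mul(32, C)))
m = Rational(-767, 314) (m = Mul(Add(830, Add(1056, Mul(32, -11))), Pow(Add(-572, -56), -1)) = Mul(Add(830, Add(1056, -352)), Pow(-628, -1)) = Mul(Add(830, 704), Rational(-1, 628)) = Mul(1534, Rational(-1, 628)) = Rational(-767, 314) ≈ -2.4427)
Function('l')(L, b) = Rational(-767, 314)
Mul(Add(Function('l')(-2227, -1092), 1013396), Add(-1796377, p)) = Mul(Add(Rational(-767, 314), 1013396), Add(-1796377, -1801440)) = Mul(Rational(318205577, 314), -3597817) = Rational(-1144845434425409, 314)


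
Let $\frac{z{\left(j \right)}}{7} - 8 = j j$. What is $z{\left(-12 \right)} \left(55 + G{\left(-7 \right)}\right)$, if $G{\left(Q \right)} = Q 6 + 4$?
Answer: $18088$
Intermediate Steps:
$G{\left(Q \right)} = 4 + 6 Q$ ($G{\left(Q \right)} = 6 Q + 4 = 4 + 6 Q$)
$z{\left(j \right)} = 56 + 7 j^{2}$ ($z{\left(j \right)} = 56 + 7 j j = 56 + 7 j^{2}$)
$z{\left(-12 \right)} \left(55 + G{\left(-7 \right)}\right) = \left(56 + 7 \left(-12\right)^{2}\right) \left(55 + \left(4 + 6 \left(-7\right)\right)\right) = \left(56 + 7 \cdot 144\right) \left(55 + \left(4 - 42\right)\right) = \left(56 + 1008\right) \left(55 - 38\right) = 1064 \cdot 17 = 18088$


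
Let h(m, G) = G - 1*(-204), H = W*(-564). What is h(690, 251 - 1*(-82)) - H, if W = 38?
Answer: 21969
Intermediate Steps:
H = -21432 (H = 38*(-564) = -21432)
h(m, G) = 204 + G (h(m, G) = G + 204 = 204 + G)
h(690, 251 - 1*(-82)) - H = (204 + (251 - 1*(-82))) - 1*(-21432) = (204 + (251 + 82)) + 21432 = (204 + 333) + 21432 = 537 + 21432 = 21969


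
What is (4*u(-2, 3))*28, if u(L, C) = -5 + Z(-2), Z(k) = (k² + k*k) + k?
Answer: 112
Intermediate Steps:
Z(k) = k + 2*k² (Z(k) = (k² + k²) + k = 2*k² + k = k + 2*k²)
u(L, C) = 1 (u(L, C) = -5 - 2*(1 + 2*(-2)) = -5 - 2*(1 - 4) = -5 - 2*(-3) = -5 + 6 = 1)
(4*u(-2, 3))*28 = (4*1)*28 = 4*28 = 112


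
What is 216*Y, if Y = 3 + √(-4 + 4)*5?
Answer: 648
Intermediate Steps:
Y = 3 (Y = 3 + √0*5 = 3 + 0*5 = 3 + 0 = 3)
216*Y = 216*3 = 648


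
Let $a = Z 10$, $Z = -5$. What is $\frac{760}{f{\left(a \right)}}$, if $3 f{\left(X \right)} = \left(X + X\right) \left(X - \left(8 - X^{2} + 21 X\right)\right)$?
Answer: $- \frac{19}{2910} \approx -0.0065292$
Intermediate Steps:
$a = -50$ ($a = \left(-5\right) 10 = -50$)
$f{\left(X \right)} = \frac{2 X \left(-8 + X^{2} - 20 X\right)}{3}$ ($f{\left(X \right)} = \frac{\left(X + X\right) \left(X - \left(8 - X^{2} + 21 X\right)\right)}{3} = \frac{2 X \left(X - \left(8 - X^{2} + 21 X\right)\right)}{3} = \frac{2 X \left(-8 + X^{2} - 20 X\right)}{3}$)
$\frac{760}{f{\left(a \right)}} = \frac{760}{\frac{2}{3} \left(-50\right) \left(-8 + \left(-50\right)^{2} - -1000\right)} = \frac{760}{\frac{2}{3} \left(-50\right) \left(-8 + 2500 + 1000\right)} = \frac{760}{\frac{2}{3} \left(-50\right) 3492} = \frac{760}{-116400} = 760 \left(- \frac{1}{116400}\right) = - \frac{19}{2910}$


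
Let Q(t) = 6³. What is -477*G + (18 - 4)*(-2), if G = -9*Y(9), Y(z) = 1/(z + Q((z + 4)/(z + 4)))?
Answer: -223/25 ≈ -8.9200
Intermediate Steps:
Q(t) = 216
Y(z) = 1/(216 + z) (Y(z) = 1/(z + 216) = 1/(216 + z))
G = -1/25 (G = -9/(216 + 9) = -9/225 = -9*1/225 = -1/25 ≈ -0.040000)
-477*G + (18 - 4)*(-2) = -477*(-1/25) + (18 - 4)*(-2) = 477/25 + 14*(-2) = 477/25 - 28 = -223/25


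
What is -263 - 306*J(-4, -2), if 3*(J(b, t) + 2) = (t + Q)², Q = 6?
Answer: -1283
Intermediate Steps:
J(b, t) = -2 + (6 + t)²/3 (J(b, t) = -2 + (t + 6)²/3 = -2 + (6 + t)²/3)
-263 - 306*J(-4, -2) = -263 - 306*(-2 + (6 - 2)²/3) = -263 - 306*(-2 + (⅓)*4²) = -263 - 306*(-2 + (⅓)*16) = -263 - 306*(-2 + 16/3) = -263 - 306*10/3 = -263 - 1020 = -1283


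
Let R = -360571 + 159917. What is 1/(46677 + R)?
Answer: -1/153977 ≈ -6.4945e-6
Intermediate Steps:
R = -200654
1/(46677 + R) = 1/(46677 - 200654) = 1/(-153977) = -1/153977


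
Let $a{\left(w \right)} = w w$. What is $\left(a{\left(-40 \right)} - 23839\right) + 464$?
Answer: $-21775$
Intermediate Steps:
$a{\left(w \right)} = w^{2}$
$\left(a{\left(-40 \right)} - 23839\right) + 464 = \left(\left(-40\right)^{2} - 23839\right) + 464 = \left(1600 - 23839\right) + 464 = -22239 + 464 = -21775$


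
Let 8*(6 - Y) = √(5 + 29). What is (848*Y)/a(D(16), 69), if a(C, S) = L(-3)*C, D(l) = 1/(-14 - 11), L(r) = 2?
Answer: -63600 + 1325*√34 ≈ -55874.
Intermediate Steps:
Y = 6 - √34/8 (Y = 6 - √(5 + 29)/8 = 6 - √34/8 ≈ 5.2711)
D(l) = -1/25 (D(l) = 1/(-25) = -1/25)
a(C, S) = 2*C
(848*Y)/a(D(16), 69) = (848*(6 - √34/8))/((2*(-1/25))) = (5088 - 106*√34)/(-2/25) = (5088 - 106*√34)*(-25/2) = -63600 + 1325*√34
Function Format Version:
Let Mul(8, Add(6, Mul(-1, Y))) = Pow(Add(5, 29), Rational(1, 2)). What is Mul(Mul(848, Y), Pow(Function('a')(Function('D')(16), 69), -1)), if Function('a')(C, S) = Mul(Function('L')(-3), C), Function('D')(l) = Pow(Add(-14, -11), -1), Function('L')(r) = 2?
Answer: Add(-63600, Mul(1325, Pow(34, Rational(1, 2)))) ≈ -55874.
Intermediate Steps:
Y = Add(6, Mul(Rational(-1, 8), Pow(34, Rational(1, 2)))) (Y = Add(6, Mul(Rational(-1, 8), Pow(Add(5, 29), Rational(1, 2)))) = Add(6, Mul(Rational(-1, 8), Pow(34, Rational(1, 2)))) ≈ 5.2711)
Function('D')(l) = Rational(-1, 25) (Function('D')(l) = Pow(-25, -1) = Rational(-1, 25))
Function('a')(C, S) = Mul(2, C)
Mul(Mul(848, Y), Pow(Function('a')(Function('D')(16), 69), -1)) = Mul(Mul(848, Add(6, Mul(Rational(-1, 8), Pow(34, Rational(1, 2))))), Pow(Mul(2, Rational(-1, 25)), -1)) = Mul(Add(5088, Mul(-106, Pow(34, Rational(1, 2)))), Pow(Rational(-2, 25), -1)) = Mul(Add(5088, Mul(-106, Pow(34, Rational(1, 2)))), Rational(-25, 2)) = Add(-63600, Mul(1325, Pow(34, Rational(1, 2))))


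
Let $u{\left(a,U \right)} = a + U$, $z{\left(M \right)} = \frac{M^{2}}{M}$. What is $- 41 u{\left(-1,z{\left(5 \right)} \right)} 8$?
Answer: $-1312$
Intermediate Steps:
$z{\left(M \right)} = M$
$u{\left(a,U \right)} = U + a$
$- 41 u{\left(-1,z{\left(5 \right)} \right)} 8 = - 41 \left(5 - 1\right) 8 = \left(-41\right) 4 \cdot 8 = \left(-164\right) 8 = -1312$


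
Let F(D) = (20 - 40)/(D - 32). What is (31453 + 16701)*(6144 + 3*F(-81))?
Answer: 33434863128/113 ≈ 2.9588e+8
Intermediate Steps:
F(D) = -20/(-32 + D)
(31453 + 16701)*(6144 + 3*F(-81)) = (31453 + 16701)*(6144 + 3*(-20/(-32 - 81))) = 48154*(6144 + 3*(-20/(-113))) = 48154*(6144 + 3*(-20*(-1/113))) = 48154*(6144 + 3*(20/113)) = 48154*(6144 + 60/113) = 48154*(694332/113) = 33434863128/113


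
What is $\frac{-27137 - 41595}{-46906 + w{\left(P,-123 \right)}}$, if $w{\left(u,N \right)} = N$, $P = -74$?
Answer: $\frac{68732}{47029} \approx 1.4615$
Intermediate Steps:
$\frac{-27137 - 41595}{-46906 + w{\left(P,-123 \right)}} = \frac{-27137 - 41595}{-46906 - 123} = - \frac{68732}{-47029} = \left(-68732\right) \left(- \frac{1}{47029}\right) = \frac{68732}{47029}$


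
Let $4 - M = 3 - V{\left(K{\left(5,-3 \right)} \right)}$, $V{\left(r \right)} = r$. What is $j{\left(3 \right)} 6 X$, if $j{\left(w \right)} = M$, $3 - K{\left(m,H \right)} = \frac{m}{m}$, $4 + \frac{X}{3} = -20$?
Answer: $-1296$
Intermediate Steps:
$X = -72$ ($X = -12 + 3 \left(-20\right) = -12 - 60 = -72$)
$K{\left(m,H \right)} = 2$ ($K{\left(m,H \right)} = 3 - \frac{m}{m} = 3 - 1 = 2$)
$M = 3$ ($M = 4 - \left(3 - 2\right) = 4 - 1 = 3$)
$j{\left(w \right)} = 3$
$j{\left(3 \right)} 6 X = 3 \cdot 6 \left(-72\right) = 18 \left(-72\right) = -1296$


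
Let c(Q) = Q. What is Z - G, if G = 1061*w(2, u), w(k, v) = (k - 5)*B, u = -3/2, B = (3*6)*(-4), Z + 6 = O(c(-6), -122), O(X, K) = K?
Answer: -229304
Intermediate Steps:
Z = -128 (Z = -6 - 122 = -128)
B = -72 (B = 18*(-4) = -72)
u = -3/2 (u = -3*1/2 = -3/2 ≈ -1.5000)
w(k, v) = 360 - 72*k (w(k, v) = (k - 5)*(-72) = (-5 + k)*(-72) = 360 - 72*k)
G = 229176 (G = 1061*(360 - 72*2) = 1061*(360 - 144) = 1061*216 = 229176)
Z - G = -128 - 1*229176 = -128 - 229176 = -229304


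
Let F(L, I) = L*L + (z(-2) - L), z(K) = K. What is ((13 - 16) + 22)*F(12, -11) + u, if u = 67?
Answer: 2537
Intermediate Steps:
F(L, I) = -2 + L**2 - L (F(L, I) = L*L + (-2 - L) = L**2 + (-2 - L) = -2 + L**2 - L)
((13 - 16) + 22)*F(12, -11) + u = ((13 - 16) + 22)*(-2 + 12**2 - 1*12) + 67 = (-3 + 22)*(-2 + 144 - 12) + 67 = 19*130 + 67 = 2470 + 67 = 2537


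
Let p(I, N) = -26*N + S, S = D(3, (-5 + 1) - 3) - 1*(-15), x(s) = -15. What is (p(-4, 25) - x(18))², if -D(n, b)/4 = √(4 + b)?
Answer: 384352 + 4960*I*√3 ≈ 3.8435e+5 + 8591.0*I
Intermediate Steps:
D(n, b) = -4*√(4 + b)
S = 15 - 4*I*√3 (S = -4*√(4 + ((-5 + 1) - 3)) - 1*(-15) = -4*√(4 + (-4 - 3)) + 15 = -4*√(4 - 7) + 15 = -4*I*√3 + 15 = 15 - 4*I*√3 ≈ 15.0 - 6.9282*I)
p(I, N) = 15 - 26*N - 4*I*√3 (p(I, N) = -26*N + (15 - 4*I*√3) = 15 - 26*N - 4*I*√3)
(p(-4, 25) - x(18))² = ((15 - 26*25 - 4*I*√3) - 1*(-15))² = ((15 - 650 - 4*I*√3) + 15)² = ((-635 - 4*I*√3) + 15)² = (-620 - 4*I*√3)²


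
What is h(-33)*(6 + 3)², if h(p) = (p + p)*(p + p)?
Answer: 352836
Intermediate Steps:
h(p) = 4*p² (h(p) = (2*p)*(2*p) = 4*p²)
h(-33)*(6 + 3)² = (4*(-33)²)*(6 + 3)² = (4*1089)*9² = 4356*81 = 352836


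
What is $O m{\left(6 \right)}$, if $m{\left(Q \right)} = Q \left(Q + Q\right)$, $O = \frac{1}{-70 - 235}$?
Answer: $- \frac{72}{305} \approx -0.23607$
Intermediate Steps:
$O = - \frac{1}{305}$ ($O = \frac{1}{-305} = - \frac{1}{305} \approx -0.0032787$)
$m{\left(Q \right)} = 2 Q^{2}$ ($m{\left(Q \right)} = Q 2 Q = 2 Q^{2}$)
$O m{\left(6 \right)} = - \frac{2 \cdot 6^{2}}{305} = - \frac{2 \cdot 36}{305} = \left(- \frac{1}{305}\right) 72 = - \frac{72}{305}$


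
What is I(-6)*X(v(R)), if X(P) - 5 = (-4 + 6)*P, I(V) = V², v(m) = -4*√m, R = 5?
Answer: 180 - 288*√5 ≈ -463.99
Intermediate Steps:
X(P) = 5 + 2*P (X(P) = 5 + (-4 + 6)*P = 5 + 2*P)
I(-6)*X(v(R)) = (-6)²*(5 + 2*(-4*√5)) = 36*(5 - 8*√5) = 180 - 288*√5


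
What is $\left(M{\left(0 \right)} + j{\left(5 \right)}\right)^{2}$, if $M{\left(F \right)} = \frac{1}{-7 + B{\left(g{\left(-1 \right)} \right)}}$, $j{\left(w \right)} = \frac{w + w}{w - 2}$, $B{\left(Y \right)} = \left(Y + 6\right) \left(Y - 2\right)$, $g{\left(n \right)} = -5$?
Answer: $\frac{18769}{1764} \approx 10.64$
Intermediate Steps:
$B{\left(Y \right)} = \left(-2 + Y\right) \left(6 + Y\right)$ ($B{\left(Y \right)} = \left(6 + Y\right) \left(-2 + Y\right) = \left(-2 + Y\right) \left(6 + Y\right)$)
$j{\left(w \right)} = \frac{2 w}{-2 + w}$
$M{\left(F \right)} = - \frac{1}{14}$ ($M{\left(F \right)} = \frac{1}{-7 + \left(-12 + \left(-5\right)^{2} + 4 \left(-5\right)\right)} = \frac{1}{-7 - 7} = \frac{1}{-14} = - \frac{1}{14}$)
$\left(M{\left(0 \right)} + j{\left(5 \right)}\right)^{2} = \left(- \frac{1}{14} + 2 \cdot 5 \frac{1}{-2 + 5}\right)^{2} = \left(- \frac{1}{14} + 2 \cdot 5 \cdot \frac{1}{3}\right)^{2} = \left(- \frac{1}{14} + \frac{10}{3}\right)^{2} = \left(\frac{137}{42}\right)^{2} = \frac{18769}{1764}$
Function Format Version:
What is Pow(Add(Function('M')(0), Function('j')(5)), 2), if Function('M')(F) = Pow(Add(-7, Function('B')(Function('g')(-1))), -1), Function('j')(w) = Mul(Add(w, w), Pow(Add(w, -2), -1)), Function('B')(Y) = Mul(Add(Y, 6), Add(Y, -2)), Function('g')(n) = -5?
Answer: Rational(18769, 1764) ≈ 10.640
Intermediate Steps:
Function('B')(Y) = Mul(Add(-2, Y), Add(6, Y)) (Function('B')(Y) = Mul(Add(6, Y), Add(-2, Y)) = Mul(Add(-2, Y), Add(6, Y)))
Function('j')(w) = Mul(2, w, Pow(Add(-2, w), -1)) (Function('j')(w) = Mul(Mul(2, w), Pow(Add(-2, w), -1)) = Mul(2, w, Pow(Add(-2, w), -1)))
Function('M')(F) = Rational(-1, 14) (Function('M')(F) = Pow(Add(-7, Add(-12, Pow(-5, 2), Mul(4, -5))), -1) = Pow(Add(-7, Add(-12, 25, -20)), -1) = Pow(Add(-7, -7), -1) = Pow(-14, -1) = Rational(-1, 14))
Pow(Add(Function('M')(0), Function('j')(5)), 2) = Pow(Add(Rational(-1, 14), Mul(2, 5, Pow(Add(-2, 5), -1))), 2) = Pow(Add(Rational(-1, 14), Mul(2, 5, Pow(3, -1))), 2) = Pow(Add(Rational(-1, 14), Mul(2, 5, Rational(1, 3))), 2) = Pow(Add(Rational(-1, 14), Rational(10, 3)), 2) = Pow(Rational(137, 42), 2) = Rational(18769, 1764)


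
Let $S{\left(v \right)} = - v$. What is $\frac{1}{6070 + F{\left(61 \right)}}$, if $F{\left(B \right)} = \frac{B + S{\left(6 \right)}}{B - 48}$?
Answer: $\frac{13}{78965} \approx 0.00016463$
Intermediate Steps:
$F{\left(B \right)} = \frac{-6 + B}{-48 + B}$ ($F{\left(B \right)} = \frac{B - 6}{B - 48} = \frac{B - 6}{-48 + B} = \frac{-6 + B}{-48 + B}$)
$\frac{1}{6070 + F{\left(61 \right)}} = \frac{1}{6070 + \frac{-6 + 61}{-48 + 61}} = \frac{1}{6070 + \frac{1}{13} \cdot 55} = \frac{1}{6070 + \frac{55}{13}} = \frac{1}{\frac{78965}{13}} = \frac{13}{78965}$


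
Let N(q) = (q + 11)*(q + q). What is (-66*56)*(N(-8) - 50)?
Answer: 362208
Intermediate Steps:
N(q) = 2*q*(11 + q) (N(q) = (11 + q)*(2*q) = 2*q*(11 + q))
(-66*56)*(N(-8) - 50) = (-66*56)*(2*(-8)*(11 - 8) - 50) = -3696*(2*(-8)*3 - 50) = -3696*(-48 - 50) = -3696*(-98) = 362208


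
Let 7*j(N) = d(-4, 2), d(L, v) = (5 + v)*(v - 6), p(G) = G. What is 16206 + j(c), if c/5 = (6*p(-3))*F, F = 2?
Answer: 16202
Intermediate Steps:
d(L, v) = (-6 + v)*(5 + v) (d(L, v) = (5 + v)*(-6 + v) = (-6 + v)*(5 + v))
c = -180 (c = 5*((6*(-3))*2) = 5*(-18*2) = 5*(-36) = -180)
j(N) = -4 (j(N) = (-30 + 2**2 - 1*2)/7 = (-30 + 4 - 2)/7 = (1/7)*(-28) = -4)
16206 + j(c) = 16206 - 4 = 16202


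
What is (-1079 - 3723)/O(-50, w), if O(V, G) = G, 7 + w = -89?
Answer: 2401/48 ≈ 50.021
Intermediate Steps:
w = -96 (w = -7 - 89 = -96)
(-1079 - 3723)/O(-50, w) = (-1079 - 3723)/(-96) = -4802*(-1/96) = 2401/48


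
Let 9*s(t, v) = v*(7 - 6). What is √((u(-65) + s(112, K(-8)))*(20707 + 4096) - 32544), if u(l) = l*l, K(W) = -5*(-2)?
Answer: √943089209/3 ≈ 10237.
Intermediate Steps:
K(W) = 10
s(t, v) = v/9 (s(t, v) = (v*(7 - 6))/9 = (v*1)/9 = v/9)
u(l) = l²
√((u(-65) + s(112, K(-8)))*(20707 + 4096) - 32544) = √(((-65)² + (⅑)*10)*(20707 + 4096) - 32544) = √((4225 + 10/9)*24803 - 32544) = √((38035/9)*24803 - 32544) = √(943382105/9 - 32544) = √(943089209/9) = √943089209/3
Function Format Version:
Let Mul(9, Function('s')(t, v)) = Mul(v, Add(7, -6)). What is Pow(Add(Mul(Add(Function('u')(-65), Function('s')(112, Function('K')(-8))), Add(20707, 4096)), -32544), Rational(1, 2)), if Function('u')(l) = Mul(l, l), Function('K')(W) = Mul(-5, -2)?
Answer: Mul(Rational(1, 3), Pow(943089209, Rational(1, 2))) ≈ 10237.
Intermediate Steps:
Function('K')(W) = 10
Function('s')(t, v) = Mul(Rational(1, 9), v) (Function('s')(t, v) = Mul(Rational(1, 9), Mul(v, Add(7, -6))) = Mul(Rational(1, 9), Mul(v, 1)) = Mul(Rational(1, 9), v))
Function('u')(l) = Pow(l, 2)
Pow(Add(Mul(Add(Function('u')(-65), Function('s')(112, Function('K')(-8))), Add(20707, 4096)), -32544), Rational(1, 2)) = Pow(Add(Mul(Add(Pow(-65, 2), Mul(Rational(1, 9), 10)), Add(20707, 4096)), -32544), Rational(1, 2)) = Pow(Add(Mul(Add(4225, Rational(10, 9)), 24803), -32544), Rational(1, 2)) = Pow(Add(Mul(Rational(38035, 9), 24803), -32544), Rational(1, 2)) = Pow(Add(Rational(943382105, 9), -32544), Rational(1, 2)) = Pow(Rational(943089209, 9), Rational(1, 2)) = Mul(Rational(1, 3), Pow(943089209, Rational(1, 2)))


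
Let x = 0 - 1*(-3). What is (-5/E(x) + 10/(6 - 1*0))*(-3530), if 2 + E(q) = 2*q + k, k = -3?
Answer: 35300/3 ≈ 11767.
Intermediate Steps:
x = 3 (x = 0 + 3 = 3)
E(q) = -5 + 2*q (E(q) = -2 + (2*q - 3) = -2 + (-3 + 2*q) = -5 + 2*q)
(-5/E(x) + 10/(6 - 1*0))*(-3530) = (-5/(-5 + 2*3) + 10/(6 - 1*0))*(-3530) = (-5/(-5 + 6) + 10/(6 + 0))*(-3530) = (-5/1 + 10/6)*(-3530) = (-5*1 + 10*(⅙))*(-3530) = (-5 + 5/3)*(-3530) = -10/3*(-3530) = 35300/3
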